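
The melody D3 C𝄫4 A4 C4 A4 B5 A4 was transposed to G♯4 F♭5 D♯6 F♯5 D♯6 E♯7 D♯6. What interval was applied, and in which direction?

up an augmented eleventh

From D3 to G#4 is 11 letter names — an eleventh of some quality.
D3 to G#4 is 18 semitones, which makes it an augmented eleventh; the second version is higher, so the direction is up.
Checking another pair — A4 → D#6 — gives the same interval.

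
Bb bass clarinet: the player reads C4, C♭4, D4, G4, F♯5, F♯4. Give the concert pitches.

Written C4 on the Bb bass clarinet sounds as Bb2, a major ninth lower; apply that shift to every note.
C4 → Bb2
Cb4 → Bbb2
D4 → C3
G4 → F3
F#5 → E4
F#4 → E3

Bb2 Bbb2 C3 F3 E4 E3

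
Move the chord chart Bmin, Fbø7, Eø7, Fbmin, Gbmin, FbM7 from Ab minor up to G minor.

A#min Ebø7 D#ø7 Ebmin Fmin EbM7

Ab minor up to G minor is a major seventh; each chord root moves by that interval while the quality stays the same.
Bmin: root B up a major seventh → A#, giving A#min.
Fbø7: root Fb up a major seventh → Eb, giving Ebø7.
Eø7: root E up a major seventh → D#, giving D#ø7.
Fbmin: root Fb up a major seventh → Eb, giving Ebmin.
Gbmin: root Gb up a major seventh → F, giving Fmin.
FbM7: root Fb up a major seventh → Eb, giving EbM7.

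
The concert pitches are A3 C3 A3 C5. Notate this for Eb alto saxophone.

The Eb alto saxophone sounds a major sixth below written, so the written part must be a major sixth above concert — transpose each note up.
A3 to F#4
C3 to A3
A3 to F#4
C5 to A5

F#4 A3 F#4 A5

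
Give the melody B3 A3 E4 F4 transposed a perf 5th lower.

E3 D3 A3 Bb3

B3 gives E3
A3 gives D3
E4 gives A3
F4 gives Bb3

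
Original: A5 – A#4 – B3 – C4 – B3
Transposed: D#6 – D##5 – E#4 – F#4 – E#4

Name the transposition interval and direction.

up an augmented fourth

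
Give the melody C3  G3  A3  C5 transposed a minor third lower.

A minor third down from C3 gives A2.
A minor third down from G3 gives E3.
A3 down a minor third is F#3.
C5: a third down reaches A, and 3 semitones makes it A4.

A2 E3 F#3 A4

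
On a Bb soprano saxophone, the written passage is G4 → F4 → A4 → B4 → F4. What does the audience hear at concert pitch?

F4 Eb4 G4 A4 Eb4

The Bb soprano saxophone sounds a major second below written, so transpose each written note down a major second.
G4 -> F4
F4 -> Eb4
A4 -> G4
B4 -> A4
F4 -> Eb4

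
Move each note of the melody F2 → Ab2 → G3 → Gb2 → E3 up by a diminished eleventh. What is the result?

F2: an eleventh up reaches B, and 16 semitones makes it Bbb3.
Ab2 up a diminished eleventh is Dbb4.
G3 up a diminished eleventh is Cb5.
Gb2: an eleventh up reaches C, and 16 semitones makes it Cbb4.
E3 up a diminished eleventh is Ab4.

Bbb3 Dbb4 Cb5 Cbb4 Ab4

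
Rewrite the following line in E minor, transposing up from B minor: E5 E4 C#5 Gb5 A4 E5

A5 A4 F#5 Cb6 D5 A5

From B up to E is a perfect fourth; apply that to each pitch.
E5 gives A5
E4 gives A4
C#5 gives F#5
Gb5 gives Cb6
A4 gives D5
E5 gives A5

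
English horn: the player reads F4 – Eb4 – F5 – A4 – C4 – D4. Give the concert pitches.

Bb3 Ab3 Bb4 D4 F3 G3

Written C4 on the English horn sounds as F3, a perfect fifth lower; apply that shift to every note.
F4 gives Bb3
Eb4 gives Ab3
F5 gives Bb4
A4 gives D4
C4 gives F3
D4 gives G3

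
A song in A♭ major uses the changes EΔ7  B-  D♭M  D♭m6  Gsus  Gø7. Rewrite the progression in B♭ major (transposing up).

F#Δ7 C#- EbM Ebm6 Asus Aø7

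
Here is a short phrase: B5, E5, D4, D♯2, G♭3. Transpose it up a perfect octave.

B6 E6 D5 D#3 Gb4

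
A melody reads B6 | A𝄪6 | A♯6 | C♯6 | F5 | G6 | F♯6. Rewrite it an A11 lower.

B6 down an augmented eleventh is F5.
A##6 down an augmented eleventh is E#5.
A#6: an eleventh down reaches E, and 18 semitones makes it E5.
C#6 down an augmented eleventh is G4.
An augmented eleventh down from F5 gives Cb4.
G6 down an augmented eleventh is Db5.
F#6 down an augmented eleventh is C5.

F5 E#5 E5 G4 Cb4 Db5 C5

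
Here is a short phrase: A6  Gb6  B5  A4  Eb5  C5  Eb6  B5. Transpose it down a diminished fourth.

E#6 D6 F##5 E#4 B4 G#4 B5 F##5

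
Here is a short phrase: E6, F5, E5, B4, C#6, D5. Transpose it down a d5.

E6 gives A#5
F5 gives B4
E5 gives A#4
B4 gives E#4
C#6 gives F##5
D5 gives G#4

A#5 B4 A#4 E#4 F##5 G#4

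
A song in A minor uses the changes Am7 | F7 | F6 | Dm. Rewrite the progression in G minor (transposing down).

Gm7 Eb7 Eb6 Cm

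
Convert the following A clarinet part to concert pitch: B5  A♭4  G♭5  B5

G#5 F4 Eb5 G#5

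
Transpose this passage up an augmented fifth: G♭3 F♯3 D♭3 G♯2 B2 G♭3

Gb3 to D4
F#3 to C##4
Db3 to A3
G#2 to D##3
B2 to F##3
Gb3 to D4

D4 C##4 A3 D##3 F##3 D4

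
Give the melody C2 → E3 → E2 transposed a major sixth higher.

C2 becomes A2
E3 becomes C#4
E2 becomes C#3

A2 C#4 C#3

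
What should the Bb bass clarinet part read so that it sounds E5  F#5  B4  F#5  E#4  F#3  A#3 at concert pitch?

Written C4 sounds as Bb2 on the Bb bass clarinet, so concert pitches are written a major ninth up.
E5 gives F#6
F#5 gives G#6
B4 gives C#6
F#5 gives G#6
E#4 gives F##5
F#3 gives G#4
A#3 gives B#4

F#6 G#6 C#6 G#6 F##5 G#4 B#4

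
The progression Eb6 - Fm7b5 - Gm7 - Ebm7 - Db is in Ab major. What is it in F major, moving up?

C6 Dm7b5 Em7 Cm7 Bb

Ab major up to F major is a major sixth; each chord root moves by that interval while the quality stays the same.
Eb6: root Eb up a major sixth → C, giving C6.
Fm7b5: root F up a major sixth → D, giving Dm7b5.
Gm7: root G up a major sixth → E, giving Em7.
Ebm7: root Eb up a major sixth → C, giving Cm7.
Db: root Db up a major sixth → Bb, giving Bb.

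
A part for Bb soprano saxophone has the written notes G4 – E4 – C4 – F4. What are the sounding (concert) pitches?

F4 D4 Bb3 Eb4

Written C4 on the Bb soprano saxophone sounds as Bb3, a major second lower; apply that shift to every note.
G4 -> F4
E4 -> D4
C4 -> Bb3
F4 -> Eb4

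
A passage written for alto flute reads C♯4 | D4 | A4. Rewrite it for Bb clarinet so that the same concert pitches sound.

A#3 B3 F#4

First find concert pitch: the alto flute sounds a perfect fourth below written, so C♯4 D4 A4 sounds G#3 A3 E4.
Then write for Bb clarinet: it sounds a major second below written, so the part must be a major second above concert.
G#3 → A#3
A3 → B3
E4 → F#4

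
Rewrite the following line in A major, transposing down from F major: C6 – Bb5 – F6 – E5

E5 D5 A5 G#4

From F down to A is a minor sixth; apply that to each pitch.
C6 becomes E5
Bb5 becomes D5
F6 becomes A5
E5 becomes G#4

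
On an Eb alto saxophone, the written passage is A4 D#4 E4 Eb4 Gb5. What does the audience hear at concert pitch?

C4 F#3 G3 Gb3 Bbb4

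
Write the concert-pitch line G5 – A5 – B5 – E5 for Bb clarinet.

A5 B5 C#6 F#5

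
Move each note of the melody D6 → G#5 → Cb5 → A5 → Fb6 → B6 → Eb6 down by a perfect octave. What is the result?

D5 G#4 Cb4 A4 Fb5 B5 Eb5

D6 gives D5
G#5 gives G#4
Cb5 gives Cb4
A5 gives A4
Fb6 gives Fb5
B6 gives B5
Eb6 gives Eb5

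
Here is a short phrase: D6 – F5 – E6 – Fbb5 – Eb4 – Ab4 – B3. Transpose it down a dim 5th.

G#5 B4 A#5 Bbb4 A3 D4 E#3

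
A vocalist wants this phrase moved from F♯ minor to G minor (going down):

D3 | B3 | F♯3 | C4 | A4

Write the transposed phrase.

Eb2 C3 G2 Db3 Bb3

F♯ minor to G minor down is a major seventh, so every note moves down by that interval.
D3 -> Eb2
B3 -> C3
F#3 -> G2
C4 -> Db3
A4 -> Bb3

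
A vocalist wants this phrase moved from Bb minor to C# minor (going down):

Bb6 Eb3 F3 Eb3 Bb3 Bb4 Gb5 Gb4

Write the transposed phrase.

From Bb down to C# is a diminished seventh; apply that to each pitch.
Bb6 gives C#6
Eb3 gives F#2
F3 gives G#2
Eb3 gives F#2
Bb3 gives C#3
Bb4 gives C#4
Gb5 gives A4
Gb4 gives A3

C#6 F#2 G#2 F#2 C#3 C#4 A4 A3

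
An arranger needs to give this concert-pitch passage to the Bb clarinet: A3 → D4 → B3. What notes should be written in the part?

B3 E4 C#4

The Bb clarinet sounds a major second below written, so the written part must be a major second above concert — transpose each note up.
A3 -> B3
D4 -> E4
B3 -> C#4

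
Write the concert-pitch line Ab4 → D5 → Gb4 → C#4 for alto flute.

Db5 G5 Cb5 F#4

Written C4 sounds as G3 on the alto flute, so concert pitches are written a perfect fourth up.
Ab4 becomes Db5
D5 becomes G5
Gb4 becomes Cb5
C#4 becomes F#4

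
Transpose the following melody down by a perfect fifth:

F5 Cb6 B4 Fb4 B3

Bb4 Fb5 E4 Bbb3 E3

F5 -> Bb4
Cb6 -> Fb5
B4 -> E4
Fb4 -> Bbb3
B3 -> E3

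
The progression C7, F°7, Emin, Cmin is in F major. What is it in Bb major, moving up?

F7 Bb°7 Amin Fmin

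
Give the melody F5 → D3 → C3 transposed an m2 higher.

Gb5 Eb3 Db3

F5: a second up reaches G, and 1 semitone makes it Gb5.
D3 up a minor second is Eb3.
C3: a second up reaches D, and 1 semitone makes it Db3.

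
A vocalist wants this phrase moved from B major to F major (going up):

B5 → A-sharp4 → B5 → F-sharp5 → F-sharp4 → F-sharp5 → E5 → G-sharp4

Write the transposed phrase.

From B up to F is a diminished fifth; apply that to each pitch.
B5 gives F6
A#4 gives E5
B5 gives F6
F#5 gives C6
F#4 gives C5
F#5 gives C6
E5 gives Bb5
G#4 gives D5

F6 E5 F6 C6 C5 C6 Bb5 D5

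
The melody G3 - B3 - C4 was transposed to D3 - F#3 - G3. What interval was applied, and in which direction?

down a perfect fourth

From G3 to D3 is 4 letter names — a fourth of some quality.
D3 to G3 is 5 semitones, which makes it a perfect fourth; the second version is lower, so the direction is down.
Checking another pair — C4 → G3 — gives the same interval.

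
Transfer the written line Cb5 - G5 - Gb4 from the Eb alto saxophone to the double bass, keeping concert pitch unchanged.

Ebb5 Bb5 Bbb4

First find concert pitch: the Eb alto saxophone sounds a major sixth below written, so Cb5 G5 Gb4 sounds Ebb4 Bb4 Bbb3.
Then write for double bass: it sounds a perfect octave below written, so the part must be a perfect octave above concert.
Ebb4 → Ebb5
Bb4 → Bb5
Bbb3 → Bbb4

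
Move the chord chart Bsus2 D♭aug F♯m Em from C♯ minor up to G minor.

Fsus2 Abbaug Cm Bbm

C♯ minor up to G minor is a diminished fifth; each chord root moves by that interval while the quality stays the same.
Bsus2: root B up a diminished fifth → F, giving Fsus2.
D♭aug: root D♭ up a diminished fifth → Abb, giving Abbaug.
F♯m: root F♯ up a diminished fifth → C, giving Cm.
Em: root E up a diminished fifth → Bb, giving Bbm.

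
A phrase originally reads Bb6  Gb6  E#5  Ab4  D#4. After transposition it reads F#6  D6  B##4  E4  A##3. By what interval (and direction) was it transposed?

Take the first pair: Bb6 → F#6. B to F spans 4 letter names, so the interval is some kind of fourth.
F#6 to Bb6 is 4 semitones, which makes it a diminished fourth; the second version is lower, so the direction is down.
Checking another pair — D#4 → A##3 — gives the same interval.

down a diminished fourth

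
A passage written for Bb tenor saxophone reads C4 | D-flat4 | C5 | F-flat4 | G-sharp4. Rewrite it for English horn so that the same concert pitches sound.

F3 Gb3 F4 Bbb3 C#4

First find concert pitch: the Bb tenor saxophone sounds a major ninth below written, so C4 D-flat4 C5 F-flat4 G-sharp4 sounds Bb2 Cb3 Bb3 Ebb3 F#3.
Then write for English horn: it sounds a perfect fifth below written, so the part must be a perfect fifth above concert.
Bb2 → F3
Cb3 → Gb3
Bb3 → F4
Ebb3 → Bbb3
F#3 → C#4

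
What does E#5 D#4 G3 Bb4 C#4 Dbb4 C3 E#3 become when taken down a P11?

E#5 → B#3
D#4 → A#2
G3 → D2
Bb4 → F3
C#4 → G#2
Dbb4 → Abb2
C3 → G1
E#3 → B#1

B#3 A#2 D2 F3 G#2 Abb2 G1 B#1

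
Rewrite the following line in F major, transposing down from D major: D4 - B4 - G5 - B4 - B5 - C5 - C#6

From D down to F is a major sixth; apply that to each pitch.
D4 gives F3
B4 gives D4
G5 gives Bb4
B4 gives D4
B5 gives D5
C5 gives Eb4
C#6 gives E5

F3 D4 Bb4 D4 D5 Eb4 E5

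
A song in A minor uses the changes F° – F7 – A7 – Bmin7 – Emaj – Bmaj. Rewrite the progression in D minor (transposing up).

A minor up to D minor is a perfect fourth; each chord root moves by that interval while the quality stays the same.
F°: root F up a perfect fourth → Bb, giving Bb°.
F7: root F up a perfect fourth → Bb, giving Bb7.
A7: root A up a perfect fourth → D, giving D7.
Bmin7: root B up a perfect fourth → E, giving Emin7.
Emaj: root E up a perfect fourth → A, giving Amaj.
Bmaj: root B up a perfect fourth → E, giving Emaj.

Bb° Bb7 D7 Emin7 Amaj Emaj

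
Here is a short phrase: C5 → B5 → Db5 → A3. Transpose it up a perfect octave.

C5 up a perfect octave is C6.
B5: an octave up reaches B, and 12 semitones makes it B6.
Db5: an octave up reaches D, and 12 semitones makes it Db6.
A3: an octave up reaches A, and 12 semitones makes it A4.

C6 B6 Db6 A4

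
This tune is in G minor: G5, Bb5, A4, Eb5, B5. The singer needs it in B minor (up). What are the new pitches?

From G up to B is a major third; apply that to each pitch.
G5 -> B5
Bb5 -> D6
A4 -> C#5
Eb5 -> G5
B5 -> D#6

B5 D6 C#5 G5 D#6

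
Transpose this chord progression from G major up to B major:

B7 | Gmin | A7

D#7 Bmin C#7

G major up to B major is a major third; each chord root moves by that interval while the quality stays the same.
B7: root B up a major third → D#, giving D#7.
Gmin: root G up a major third → B, giving Bmin.
A7: root A up a major third → C#, giving C#7.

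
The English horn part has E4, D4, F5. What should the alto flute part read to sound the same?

D4 C4 Eb5

First find concert pitch: the English horn sounds a perfect fifth below written, so E4 D4 F5 sounds A3 G3 Bb4.
Then write for alto flute: it sounds a perfect fourth below written, so the part must be a perfect fourth above concert.
A3 → D4
G3 → C4
Bb4 → Eb5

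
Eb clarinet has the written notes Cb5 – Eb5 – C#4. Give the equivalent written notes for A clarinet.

Gbb5 Bbb5 G4

First find concert pitch: the Eb clarinet sounds a minor third above written, so Cb5 Eb5 C#4 sounds Ebb5 Gb5 E4.
Then write for A clarinet: it sounds a minor third below written, so the part must be a minor third above concert.
Ebb5 → Gbb5
Gb5 → Bbb5
E4 → G4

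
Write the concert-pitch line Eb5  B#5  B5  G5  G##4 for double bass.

Written C4 sounds as C3 on the double bass, so concert pitches are written a perfect octave up.
Eb5 gives Eb6
B#5 gives B#6
B5 gives B6
G5 gives G6
G##4 gives G##5

Eb6 B#6 B6 G6 G##5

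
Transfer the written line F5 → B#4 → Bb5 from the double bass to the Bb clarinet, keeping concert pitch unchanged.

First find concert pitch: the double bass sounds a perfect octave below written, so F5 B#4 Bb5 sounds F4 B#3 Bb4.
Then write for Bb clarinet: it sounds a major second below written, so the part must be a major second above concert.
F4 → G4
B#3 → C##4
Bb4 → C5

G4 C##4 C5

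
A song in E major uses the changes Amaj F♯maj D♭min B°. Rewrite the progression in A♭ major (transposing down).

Dbmaj Bbmaj Gbbmin Eb°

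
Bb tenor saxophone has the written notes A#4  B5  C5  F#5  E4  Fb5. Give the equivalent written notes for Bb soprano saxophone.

A#3 B4 C4 F#4 E3 Fb4

First find concert pitch: the Bb tenor saxophone sounds a major ninth below written, so A#4 B5 C5 F#5 E4 Fb5 sounds G#3 A4 Bb3 E4 D3 Ebb4.
Then write for Bb soprano saxophone: it sounds a major second below written, so the part must be a major second above concert.
G#3 → A#3
A4 → B4
Bb3 → C4
E4 → F#4
D3 → E3
Ebb4 → Fb4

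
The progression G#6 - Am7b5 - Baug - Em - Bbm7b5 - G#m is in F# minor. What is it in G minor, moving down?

F# minor down to G minor is a major seventh; each chord root moves by that interval while the quality stays the same.
G#6: root G# down a major seventh → A, giving A6.
Am7b5: root A down a major seventh → Bb, giving Bbm7b5.
Baug: root B down a major seventh → C, giving Caug.
Em: root E down a major seventh → F, giving Fm.
Bbm7b5: root Bb down a major seventh → Cb, giving Cbm7b5.
G#m: root G# down a major seventh → A, giving Am.

A6 Bbm7b5 Caug Fm Cbm7b5 Am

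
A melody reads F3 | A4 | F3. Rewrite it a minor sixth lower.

F3 gives A2
A4 gives C#4
F3 gives A2

A2 C#4 A2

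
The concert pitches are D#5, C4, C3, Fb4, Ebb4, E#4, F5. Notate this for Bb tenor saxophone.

E#6 D5 D4 Gb5 Fb5 F##5 G6

The Bb tenor saxophone sounds a major ninth below written, so the written part must be a major ninth above concert — transpose each note up.
D#5 -> E#6
C4 -> D5
C3 -> D4
Fb4 -> Gb5
Ebb4 -> Fb5
E#4 -> F##5
F5 -> G6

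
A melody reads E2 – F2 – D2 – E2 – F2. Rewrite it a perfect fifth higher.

B2 C3 A2 B2 C3

E2 gives B2
F2 gives C3
D2 gives A2
E2 gives B2
F2 gives C3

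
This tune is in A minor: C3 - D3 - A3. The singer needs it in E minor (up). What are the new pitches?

G3 A3 E4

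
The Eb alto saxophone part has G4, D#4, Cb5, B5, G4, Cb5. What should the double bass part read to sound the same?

Bb4 F#4 Ebb5 D6 Bb4 Ebb5

First find concert pitch: the Eb alto saxophone sounds a major sixth below written, so G4 D#4 Cb5 B5 G4 Cb5 sounds Bb3 F#3 Ebb4 D5 Bb3 Ebb4.
Then write for double bass: it sounds a perfect octave below written, so the part must be a perfect octave above concert.
Bb3 → Bb4
F#3 → F#4
Ebb4 → Ebb5
D5 → D6
Bb3 → Bb4
Ebb4 → Ebb5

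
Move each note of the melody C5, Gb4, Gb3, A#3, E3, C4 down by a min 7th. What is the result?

D4 Ab3 Ab2 B#2 F#2 D3

A minor seventh down from C5 gives D4.
A minor seventh down from Gb4 gives Ab3.
Gb3 down a minor seventh is Ab2.
A minor seventh down from A#3 gives B#2.
E3: a seventh down reaches F, and 10 semitones makes it F#2.
C4: a seventh down reaches D, and 10 semitones makes it D3.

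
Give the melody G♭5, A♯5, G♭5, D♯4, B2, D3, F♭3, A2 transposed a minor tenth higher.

A minor tenth up from Gb5 gives Bbb6.
A#5: a tenth up reaches C, and 15 semitones makes it C#7.
Gb5 up a minor tenth is Bbb6.
D#4 up a minor tenth is F#5.
B2 up a minor tenth is D4.
D3: a tenth up reaches F, and 15 semitones makes it F4.
Fb3 up a minor tenth is Abb4.
A minor tenth up from A2 gives C4.

Bbb6 C#7 Bbb6 F#5 D4 F4 Abb4 C4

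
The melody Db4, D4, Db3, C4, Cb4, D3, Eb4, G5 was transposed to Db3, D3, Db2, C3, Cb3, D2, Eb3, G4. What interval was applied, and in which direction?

down a perfect octave

Take the first pair: Db4 → Db3. D to D spans 8 letter names, so the interval is some kind of octave.
Db3 to Db4 is 12 semitones, which makes it a perfect octave; the second version is lower, so the direction is down.
Checking another pair — G5 → G4 — gives the same interval.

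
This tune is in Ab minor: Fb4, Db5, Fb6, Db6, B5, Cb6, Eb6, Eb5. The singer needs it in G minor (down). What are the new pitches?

Eb4 C5 Eb6 C6 A#5 Bb5 D6 D5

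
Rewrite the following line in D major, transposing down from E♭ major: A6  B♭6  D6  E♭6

G#6 A6 C#6 D6

From E♭ down to D is a minor second; apply that to each pitch.
A6 to G#6
Bb6 to A6
D6 to C#6
Eb6 to D6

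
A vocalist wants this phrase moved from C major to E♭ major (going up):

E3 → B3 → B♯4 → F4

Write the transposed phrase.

From C up to E♭ is a minor third; apply that to each pitch.
E3 to G3
B3 to D4
B#4 to D#5
F4 to Ab4

G3 D4 D#5 Ab4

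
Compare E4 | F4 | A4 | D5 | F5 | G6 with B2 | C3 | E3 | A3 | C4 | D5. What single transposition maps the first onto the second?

down a perfect eleventh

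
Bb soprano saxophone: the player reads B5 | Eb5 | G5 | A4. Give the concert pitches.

A5 Db5 F5 G4

The Bb soprano saxophone sounds a major second below written, so transpose each written note down a major second.
B5 → A5
Eb5 → Db5
G5 → F5
A4 → G4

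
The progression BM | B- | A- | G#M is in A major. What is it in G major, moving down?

A major down to G major is a major second; each chord root moves by that interval while the quality stays the same.
BM: root B down a major second → A, giving AM.
B-: root B down a major second → A, giving A-.
A-: root A down a major second → G, giving G-.
G#M: root G# down a major second → F#, giving F#M.

AM A- G- F#M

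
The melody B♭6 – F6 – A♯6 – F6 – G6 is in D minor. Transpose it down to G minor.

Eb6 Bb5 D#6 Bb5 C6

From D down to G is a perfect fifth; apply that to each pitch.
Bb6 -> Eb6
F6 -> Bb5
A#6 -> D#6
F6 -> Bb5
G6 -> C6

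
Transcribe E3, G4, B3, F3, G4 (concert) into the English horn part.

The English horn sounds a perfect fifth below written, so the written part must be a perfect fifth above concert — transpose each note up.
E3 to B3
G4 to D5
B3 to F#4
F3 to C4
G4 to D5

B3 D5 F#4 C4 D5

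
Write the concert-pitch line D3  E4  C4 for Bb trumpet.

E3 F#4 D4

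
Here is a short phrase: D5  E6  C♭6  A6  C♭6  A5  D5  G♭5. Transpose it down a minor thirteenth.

F#3 G#4 Eb4 C#5 Eb4 C#4 F#3 Bb3

D5 to F#3
E6 to G#4
Cb6 to Eb4
A6 to C#5
Cb6 to Eb4
A5 to C#4
D5 to F#3
Gb5 to Bb3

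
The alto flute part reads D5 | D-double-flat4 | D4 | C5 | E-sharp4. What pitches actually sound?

A4 Abb3 A3 G4 B#3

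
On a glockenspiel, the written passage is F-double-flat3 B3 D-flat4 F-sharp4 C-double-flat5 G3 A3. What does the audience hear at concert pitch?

Fbb5 B5 Db6 F#6 Cbb7 G5 A5

The glockenspiel sounds a perfect fifteenth above written, so transpose each written note up a perfect fifteenth.
Fbb3 → Fbb5
B3 → B5
Db4 → Db6
F#4 → F#6
Cbb5 → Cbb7
G3 → G5
A3 → A5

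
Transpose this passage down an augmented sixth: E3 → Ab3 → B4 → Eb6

Gb2 Cbb3 Db4 Gbb5

E3 gives Gb2
Ab3 gives Cbb3
B4 gives Db4
Eb6 gives Gbb5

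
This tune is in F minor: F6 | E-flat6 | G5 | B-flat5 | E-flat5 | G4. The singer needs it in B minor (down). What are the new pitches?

From F down to B is a diminished fifth; apply that to each pitch.
F6 becomes B5
Eb6 becomes A5
G5 becomes C#5
Bb5 becomes E5
Eb5 becomes A4
G4 becomes C#4

B5 A5 C#5 E5 A4 C#4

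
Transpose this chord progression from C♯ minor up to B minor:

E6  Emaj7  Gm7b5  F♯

D6 Dmaj7 Fm7b5 E

C♯ minor up to B minor is a minor seventh; each chord root moves by that interval while the quality stays the same.
E6: root E up a minor seventh → D, giving D6.
Emaj7: root E up a minor seventh → D, giving Dmaj7.
Gm7b5: root G up a minor seventh → F, giving Fm7b5.
F♯: root F♯ up a minor seventh → E, giving E.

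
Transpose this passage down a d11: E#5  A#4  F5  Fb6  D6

E#5 down a diminished eleventh is B##3.
A diminished eleventh down from A#4 gives E##3.
F5 down a diminished eleventh is C#4.
Fb6: an eleventh down reaches C, and 16 semitones makes it C5.
D6 down a diminished eleventh is A#4.

B##3 E##3 C#4 C5 A#4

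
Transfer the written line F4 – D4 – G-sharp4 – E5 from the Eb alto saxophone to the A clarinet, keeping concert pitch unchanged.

Cb4 Ab3 D4 Bb4

First find concert pitch: the Eb alto saxophone sounds a major sixth below written, so F4 D4 G-sharp4 E5 sounds Ab3 F3 B3 G4.
Then write for A clarinet: it sounds a minor third below written, so the part must be a minor third above concert.
Ab3 → Cb4
F3 → Ab3
B3 → D4
G4 → Bb4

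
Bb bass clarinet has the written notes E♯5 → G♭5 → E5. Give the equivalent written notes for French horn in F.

A#4 Cb5 A4

First find concert pitch: the Bb bass clarinet sounds a major ninth below written, so E♯5 G♭5 E5 sounds D#4 Fb4 D4.
Then write for French horn in F: it sounds a perfect fifth below written, so the part must be a perfect fifth above concert.
D#4 → A#4
Fb4 → Cb5
D4 → A4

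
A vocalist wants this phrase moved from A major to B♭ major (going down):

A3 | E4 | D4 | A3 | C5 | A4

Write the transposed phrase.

Bb2 F3 Eb3 Bb2 Db4 Bb3

From A down to B♭ is a major seventh; apply that to each pitch.
A3 becomes Bb2
E4 becomes F3
D4 becomes Eb3
A3 becomes Bb2
C5 becomes Db4
A4 becomes Bb3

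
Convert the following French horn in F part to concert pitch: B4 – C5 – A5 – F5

E4 F4 D5 Bb4

The French horn in F sounds a perfect fifth below written, so transpose each written note down a perfect fifth.
B4 to E4
C5 to F4
A5 to D5
F5 to Bb4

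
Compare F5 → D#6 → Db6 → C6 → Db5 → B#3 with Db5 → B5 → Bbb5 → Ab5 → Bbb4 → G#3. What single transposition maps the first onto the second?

down a major third

From F5 to Db5 is 3 letter names — a third of some quality.
Db5 to F5 is 4 semitones, which makes it a major third; the second version is lower, so the direction is down.
Checking another pair — B#3 → G#3 — gives the same interval.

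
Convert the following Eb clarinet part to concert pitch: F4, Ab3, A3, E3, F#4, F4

Ab4 Cb4 C4 G3 A4 Ab4

The Eb clarinet sounds a minor third above written, so transpose each written note up a minor third.
F4 -> Ab4
Ab3 -> Cb4
A3 -> C4
E3 -> G3
F#4 -> A4
F4 -> Ab4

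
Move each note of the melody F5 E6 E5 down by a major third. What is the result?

F5 → Db5
E6 → C6
E5 → C5

Db5 C6 C5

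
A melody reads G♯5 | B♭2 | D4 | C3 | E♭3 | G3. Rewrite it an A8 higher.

G##6 B3 D#5 C#4 E4 G#4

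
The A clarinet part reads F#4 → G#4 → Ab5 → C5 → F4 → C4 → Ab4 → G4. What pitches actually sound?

The A clarinet sounds a minor third below written, so transpose each written note down a minor third.
F#4 gives D#4
G#4 gives E#4
Ab5 gives F5
C5 gives A4
F4 gives D4
C4 gives A3
Ab4 gives F4
G4 gives E4

D#4 E#4 F5 A4 D4 A3 F4 E4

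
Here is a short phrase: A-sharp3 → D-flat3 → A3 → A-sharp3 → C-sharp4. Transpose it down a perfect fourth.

E#3 Ab2 E3 E#3 G#3

A#3 becomes E#3
Db3 becomes Ab2
A3 becomes E3
A#3 becomes E#3
C#4 becomes G#3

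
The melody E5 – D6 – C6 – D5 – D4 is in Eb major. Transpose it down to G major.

G#4 F#5 E5 F#4 F#3

From Eb down to G is a minor sixth; apply that to each pitch.
E5 becomes G#4
D6 becomes F#5
C6 becomes E5
D5 becomes F#4
D4 becomes F#3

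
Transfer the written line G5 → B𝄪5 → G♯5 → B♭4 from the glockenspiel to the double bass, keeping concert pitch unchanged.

First find concert pitch: the glockenspiel sounds a perfect fifteenth above written, so G5 B𝄪5 G♯5 B♭4 sounds G7 B##7 G#7 Bb6.
Then write for double bass: it sounds a perfect octave below written, so the part must be a perfect octave above concert.
G7 → G8
B##7 → B##8
G#7 → G#8
Bb6 → Bb7

G8 B##8 G#8 Bb7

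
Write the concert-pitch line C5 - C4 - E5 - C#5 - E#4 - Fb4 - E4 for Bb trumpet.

D5 D4 F#5 D#5 F##4 Gb4 F#4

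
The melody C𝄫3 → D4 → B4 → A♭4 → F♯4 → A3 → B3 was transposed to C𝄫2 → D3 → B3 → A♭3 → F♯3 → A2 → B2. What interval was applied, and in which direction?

From Cbb3 to Cbb2 is 8 letter names — an octave of some quality.
Cbb2 to Cbb3 is 12 semitones, which makes it a perfect octave; the second version is lower, so the direction is down.
Checking another pair — B3 → B2 — gives the same interval.

down a perfect octave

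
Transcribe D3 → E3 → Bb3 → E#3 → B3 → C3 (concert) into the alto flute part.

Written C4 sounds as G3 on the alto flute, so concert pitches are written a perfect fourth up.
D3 -> G3
E3 -> A3
Bb3 -> Eb4
E#3 -> A#3
B3 -> E4
C3 -> F3

G3 A3 Eb4 A#3 E4 F3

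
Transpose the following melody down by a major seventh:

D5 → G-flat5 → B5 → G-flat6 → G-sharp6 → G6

Eb4 Abb4 C5 Abb5 A5 Ab5

D5 -> Eb4
Gb5 -> Abb4
B5 -> C5
Gb6 -> Abb5
G#6 -> A5
G6 -> Ab5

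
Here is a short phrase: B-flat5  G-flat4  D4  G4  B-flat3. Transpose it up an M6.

G6 Eb5 B4 E5 G4

Bb5 gives G6
Gb4 gives Eb5
D4 gives B4
G4 gives E5
Bb3 gives G4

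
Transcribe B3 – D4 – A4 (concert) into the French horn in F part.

F#4 A4 E5

The French horn in F sounds a perfect fifth below written, so the written part must be a perfect fifth above concert — transpose each note up.
B3 → F#4
D4 → A4
A4 → E5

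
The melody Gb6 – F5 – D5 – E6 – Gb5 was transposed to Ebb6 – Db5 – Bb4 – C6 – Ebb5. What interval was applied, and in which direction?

down a major third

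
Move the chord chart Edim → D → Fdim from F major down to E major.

F major down to E major is a minor second; each chord root moves by that interval while the quality stays the same.
Edim: root E down a minor second → D#, giving D#dim.
D: root D down a minor second → C#, giving C#.
Fdim: root F down a minor second → E, giving Edim.

D#dim C# Edim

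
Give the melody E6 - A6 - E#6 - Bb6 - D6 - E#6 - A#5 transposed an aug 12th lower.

E6 to Ab4
A6 to Db5
E#6 to A4
Bb6 to Ebb5
D6 to Gb4
E#6 to A4
A#5 to D4

Ab4 Db5 A4 Ebb5 Gb4 A4 D4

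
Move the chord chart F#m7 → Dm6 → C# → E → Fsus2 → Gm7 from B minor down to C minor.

B minor down to C minor is a major seventh; each chord root moves by that interval while the quality stays the same.
F#m7: root F# down a major seventh → G, giving Gm7.
Dm6: root D down a major seventh → Eb, giving Ebm6.
C#: root C# down a major seventh → D, giving D.
E: root E down a major seventh → F, giving F.
Fsus2: root F down a major seventh → Gb, giving Gbsus2.
Gm7: root G down a major seventh → Ab, giving Abm7.

Gm7 Ebm6 D F Gbsus2 Abm7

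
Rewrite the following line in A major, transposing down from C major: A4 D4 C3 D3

C major to A major down is a minor third, so every note moves down by that interval.
A4 → F#4
D4 → B3
C3 → A2
D3 → B2

F#4 B3 A2 B2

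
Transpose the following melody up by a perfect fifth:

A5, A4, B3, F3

E6 E5 F#4 C4

A5 to E6
A4 to E5
B3 to F#4
F3 to C4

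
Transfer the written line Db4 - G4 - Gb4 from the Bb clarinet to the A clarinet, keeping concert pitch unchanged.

First find concert pitch: the Bb clarinet sounds a major second below written, so Db4 G4 Gb4 sounds Cb4 F4 Fb4.
Then write for A clarinet: it sounds a minor third below written, so the part must be a minor third above concert.
Cb4 → Ebb4
F4 → Ab4
Fb4 → Abb4

Ebb4 Ab4 Abb4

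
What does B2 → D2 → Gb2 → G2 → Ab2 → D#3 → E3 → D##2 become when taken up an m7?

A3 C3 Fb3 F3 Gb3 C#4 D4 C##3

B2 to A3
D2 to C3
Gb2 to Fb3
G2 to F3
Ab2 to Gb3
D#3 to C#4
E3 to D4
D##2 to C##3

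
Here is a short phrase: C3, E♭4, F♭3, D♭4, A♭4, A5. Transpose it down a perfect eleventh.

A perfect eleventh down from C3 gives G1.
Eb4 down a perfect eleventh is Bb2.
A perfect eleventh down from Fb3 gives Cb2.
Db4: an eleventh down reaches A, and 17 semitones makes it Ab2.
Ab4 down a perfect eleventh is Eb3.
A5: an eleventh down reaches E, and 17 semitones makes it E4.

G1 Bb2 Cb2 Ab2 Eb3 E4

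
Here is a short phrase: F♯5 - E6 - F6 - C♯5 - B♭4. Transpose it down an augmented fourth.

F#5: a fourth down reaches C, and 6 semitones makes it C5.
E6 down an augmented fourth is Bb5.
F6 down an augmented fourth is Cb6.
An augmented fourth down from C#5 gives G4.
Bb4: a fourth down reaches F, and 6 semitones makes it Fb4.

C5 Bb5 Cb6 G4 Fb4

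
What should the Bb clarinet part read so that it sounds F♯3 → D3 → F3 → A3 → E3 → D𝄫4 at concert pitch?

The Bb clarinet sounds a major second below written, so the written part must be a major second above concert — transpose each note up.
F#3 to G#3
D3 to E3
F3 to G3
A3 to B3
E3 to F#3
Dbb4 to Ebb4

G#3 E3 G3 B3 F#3 Ebb4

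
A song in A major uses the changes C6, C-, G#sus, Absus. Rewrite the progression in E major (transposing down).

G6 G- D#sus Ebsus

A major down to E major is a perfect fourth; each chord root moves by that interval while the quality stays the same.
C6: root C down a perfect fourth → G, giving G6.
C-: root C down a perfect fourth → G, giving G-.
G#sus: root G# down a perfect fourth → D#, giving D#sus.
Absus: root Ab down a perfect fourth → Eb, giving Ebsus.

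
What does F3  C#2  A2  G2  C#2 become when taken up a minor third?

F3 → Ab3
C#2 → E2
A2 → C3
G2 → Bb2
C#2 → E2

Ab3 E2 C3 Bb2 E2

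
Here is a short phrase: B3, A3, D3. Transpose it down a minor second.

A#3 G#3 C#3

B3 down a minor second is A#3.
A3: a second down reaches G, and 1 semitone makes it G#3.
D3 down a minor second is C#3.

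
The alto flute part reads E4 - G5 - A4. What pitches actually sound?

B3 D5 E4

Written C4 on the alto flute sounds as G3, a perfect fourth lower; apply that shift to every note.
E4 gives B3
G5 gives D5
A4 gives E4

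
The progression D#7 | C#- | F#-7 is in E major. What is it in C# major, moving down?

B#7 A#- D#-7

E major down to C# major is a minor third; each chord root moves by that interval while the quality stays the same.
D#7: root D# down a minor third → B#, giving B#7.
C#-: root C# down a minor third → A#, giving A#-.
F#-7: root F# down a minor third → D#, giving D#-7.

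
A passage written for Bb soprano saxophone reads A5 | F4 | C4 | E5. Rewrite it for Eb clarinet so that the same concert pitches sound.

E5 C4 G3 B4

First find concert pitch: the Bb soprano saxophone sounds a major second below written, so A5 F4 C4 E5 sounds G5 Eb4 Bb3 D5.
Then write for Eb clarinet: it sounds a minor third above written, so the part must be a minor third below concert.
G5 → E5
Eb4 → C4
Bb3 → G3
D5 → B4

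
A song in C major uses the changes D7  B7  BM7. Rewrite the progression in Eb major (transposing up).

F7 D7 DM7

C major up to Eb major is a minor third; each chord root moves by that interval while the quality stays the same.
D7: root D up a minor third → F, giving F7.
B7: root B up a minor third → D, giving D7.
BM7: root B up a minor third → D, giving DM7.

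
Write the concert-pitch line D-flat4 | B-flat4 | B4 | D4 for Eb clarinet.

Bb3 G4 G#4 B3

Written C4 sounds as Eb4 on the Eb clarinet, so concert pitches are written a minor third down.
Db4 to Bb3
Bb4 to G4
B4 to G#4
D4 to B3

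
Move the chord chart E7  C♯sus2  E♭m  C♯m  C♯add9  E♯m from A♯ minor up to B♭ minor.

Fb7 Dbsus2 Fbbm Dbm Dbadd9 Fm

A♯ minor up to B♭ minor is a diminished second; each chord root moves by that interval while the quality stays the same.
E7: root E up a diminished second → Fb, giving Fb7.
C♯sus2: root C♯ up a diminished second → Db, giving Dbsus2.
E♭m: root E♭ up a diminished second → Fbb, giving Fbbm.
C♯m: root C♯ up a diminished second → Db, giving Dbm.
C♯add9: root C♯ up a diminished second → Db, giving Dbadd9.
E♯m: root E♯ up a diminished second → F, giving Fm.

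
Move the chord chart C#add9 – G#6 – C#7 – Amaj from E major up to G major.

Eadd9 B6 E7 Cmaj

E major up to G major is a minor third; each chord root moves by that interval while the quality stays the same.
C#add9: root C# up a minor third → E, giving Eadd9.
G#6: root G# up a minor third → B, giving B6.
C#7: root C# up a minor third → E, giving E7.
Amaj: root A up a minor third → C, giving Cmaj.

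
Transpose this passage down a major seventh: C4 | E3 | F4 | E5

Db3 F2 Gb3 F4

C4 becomes Db3
E3 becomes F2
F4 becomes Gb3
E5 becomes F4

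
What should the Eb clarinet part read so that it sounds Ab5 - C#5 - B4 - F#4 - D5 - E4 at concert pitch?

The Eb clarinet sounds a minor third above written, so the written part must be a minor third below concert — transpose each note down.
Ab5 → F5
C#5 → A#4
B4 → G#4
F#4 → D#4
D5 → B4
E4 → C#4

F5 A#4 G#4 D#4 B4 C#4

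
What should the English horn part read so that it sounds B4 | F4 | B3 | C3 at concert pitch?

Written C4 sounds as F3 on the English horn, so concert pitches are written a perfect fifth up.
B4 to F#5
F4 to C5
B3 to F#4
C3 to G3

F#5 C5 F#4 G3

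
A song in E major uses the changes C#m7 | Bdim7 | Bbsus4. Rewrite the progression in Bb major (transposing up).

Gm7 Fdim7 Fbsus4

E major up to Bb major is a diminished fifth; each chord root moves by that interval while the quality stays the same.
C#m7: root C# up a diminished fifth → G, giving Gm7.
Bdim7: root B up a diminished fifth → F, giving Fdim7.
Bbsus4: root Bb up a diminished fifth → Fb, giving Fbsus4.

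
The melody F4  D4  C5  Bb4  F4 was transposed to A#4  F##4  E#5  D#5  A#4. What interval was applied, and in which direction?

From F4 to A#4 is 3 letter names — a third of some quality.
F4 to A#4 is 5 semitones, which makes it an augmented third; the second version is higher, so the direction is up.
Checking another pair — F4 → A#4 — gives the same interval.

up an augmented third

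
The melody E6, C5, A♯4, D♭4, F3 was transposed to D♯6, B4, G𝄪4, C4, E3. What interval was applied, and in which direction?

down a minor second

Take the first pair: E6 → D#6. E to D spans 2 letter names, so the interval is some kind of second.
D#6 to E6 is 1 semitone, which makes it a minor second; the second version is lower, so the direction is down.
Checking another pair — F3 → E3 — gives the same interval.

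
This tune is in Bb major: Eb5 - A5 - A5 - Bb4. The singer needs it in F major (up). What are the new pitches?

Bb5 E6 E6 F5

From Bb up to F is a perfect fifth; apply that to each pitch.
Eb5 -> Bb5
A5 -> E6
A5 -> E6
Bb4 -> F5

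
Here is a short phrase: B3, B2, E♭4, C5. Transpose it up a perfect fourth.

E4 E3 Ab4 F5

B3 gives E4
B2 gives E3
Eb4 gives Ab4
C5 gives F5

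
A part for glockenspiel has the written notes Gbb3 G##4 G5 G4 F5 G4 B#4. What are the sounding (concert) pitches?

The glockenspiel sounds a perfect fifteenth above written, so transpose each written note up a perfect fifteenth.
Gbb3 becomes Gbb5
G##4 becomes G##6
G5 becomes G7
G4 becomes G6
F5 becomes F7
G4 becomes G6
B#4 becomes B#6

Gbb5 G##6 G7 G6 F7 G6 B#6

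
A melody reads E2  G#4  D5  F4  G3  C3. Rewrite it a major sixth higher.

E2 up a major sixth is C#3.
A major sixth up from G#4 gives E#5.
D5: a sixth up reaches B, and 9 semitones makes it B5.
A major sixth up from F4 gives D5.
G3: a sixth up reaches E, and 9 semitones makes it E4.
C3: a sixth up reaches A, and 9 semitones makes it A3.

C#3 E#5 B5 D5 E4 A3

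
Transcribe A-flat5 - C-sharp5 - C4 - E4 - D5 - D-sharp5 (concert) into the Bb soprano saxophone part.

Bb5 D#5 D4 F#4 E5 E#5

The Bb soprano saxophone sounds a major second below written, so the written part must be a major second above concert — transpose each note up.
Ab5 to Bb5
C#5 to D#5
C4 to D4
E4 to F#4
D5 to E5
D#5 to E#5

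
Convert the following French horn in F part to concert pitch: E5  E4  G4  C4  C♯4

The French horn in F sounds a perfect fifth below written, so transpose each written note down a perfect fifth.
E5 → A4
E4 → A3
G4 → C4
C4 → F3
C#4 → F#3

A4 A3 C4 F3 F#3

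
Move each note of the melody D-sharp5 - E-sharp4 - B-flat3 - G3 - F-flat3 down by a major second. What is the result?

C#5 D#4 Ab3 F3 Ebb3

D#5 down a major second is C#5.
A major second down from E#4 gives D#4.
Bb3 down a major second is Ab3.
G3: a second down reaches F, and 2 semitones makes it F3.
Fb3 down a major second is Ebb3.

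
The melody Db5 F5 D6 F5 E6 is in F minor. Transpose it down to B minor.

G4 B4 G#5 B4 A#5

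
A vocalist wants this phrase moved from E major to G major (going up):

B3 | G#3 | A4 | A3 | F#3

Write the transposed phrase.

D4 B3 C5 C4 A3

From E up to G is a minor third; apply that to each pitch.
B3 to D4
G#3 to B3
A4 to C5
A3 to C4
F#3 to A3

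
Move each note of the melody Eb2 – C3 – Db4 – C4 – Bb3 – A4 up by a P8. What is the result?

Eb3 C4 Db5 C5 Bb4 A5

Eb2 gives Eb3
C3 gives C4
Db4 gives Db5
C4 gives C5
Bb3 gives Bb4
A4 gives A5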